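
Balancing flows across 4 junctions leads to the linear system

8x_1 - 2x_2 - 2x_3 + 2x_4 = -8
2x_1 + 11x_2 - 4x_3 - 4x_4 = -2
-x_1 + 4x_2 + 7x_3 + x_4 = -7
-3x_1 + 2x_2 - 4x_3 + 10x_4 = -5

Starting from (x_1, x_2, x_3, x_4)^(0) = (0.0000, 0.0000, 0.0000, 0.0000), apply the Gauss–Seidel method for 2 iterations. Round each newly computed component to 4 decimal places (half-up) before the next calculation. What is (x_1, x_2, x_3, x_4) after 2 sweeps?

Iteration 1:
  x_1 = (-8 - (-2)·0.0000 - (-2)·0.0000 - (2)·0.0000) / (8) = -1.0000
  x_2 = (-2 - (2)·-1.0000 - (-4)·0.0000 - (-4)·0.0000) / (11) = 0.0000
  x_3 = (-7 - (-1)·-1.0000 - (4)·0.0000 - (1)·0.0000) / (7) = -1.1429
  x_4 = (-5 - (-3)·-1.0000 - (2)·0.0000 - (-4)·-1.1429) / (10) = -1.2572
Iteration 2:
  x_1 = (-8 - (-2)·0.0000 - (-2)·-1.1429 - (2)·-1.2572) / (8) = -0.9714
  x_2 = (-2 - (2)·-0.9714 - (-4)·-1.1429 - (-4)·-1.2572) / (11) = -0.8780
  x_3 = (-7 - (-1)·-0.9714 - (4)·-0.8780 - (1)·-1.2572) / (7) = -0.4575
  x_4 = (-5 - (-3)·-0.9714 - (2)·-0.8780 - (-4)·-0.4575) / (10) = -0.7988

(-0.9714, -0.8780, -0.4575, -0.7988)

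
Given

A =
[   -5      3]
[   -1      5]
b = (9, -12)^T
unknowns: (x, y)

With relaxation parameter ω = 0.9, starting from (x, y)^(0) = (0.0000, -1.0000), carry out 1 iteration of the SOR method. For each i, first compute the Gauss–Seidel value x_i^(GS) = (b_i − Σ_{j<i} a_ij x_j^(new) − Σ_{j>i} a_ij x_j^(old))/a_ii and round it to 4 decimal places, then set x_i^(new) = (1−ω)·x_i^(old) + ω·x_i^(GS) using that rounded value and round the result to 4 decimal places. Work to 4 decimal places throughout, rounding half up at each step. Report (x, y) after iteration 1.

Iteration 1:
  x: GS value = (9 - (3)·-1.0000) / (-5) = -2.4000;  x ← (1−ω)·0.0000 + ω·-2.4000 = -2.1600
  y: GS value = (-12 - (-1)·-2.1600) / (5) = -2.8320;  y ← (1−ω)·-1.0000 + ω·-2.8320 = -2.6488

(-2.1600, -2.6488)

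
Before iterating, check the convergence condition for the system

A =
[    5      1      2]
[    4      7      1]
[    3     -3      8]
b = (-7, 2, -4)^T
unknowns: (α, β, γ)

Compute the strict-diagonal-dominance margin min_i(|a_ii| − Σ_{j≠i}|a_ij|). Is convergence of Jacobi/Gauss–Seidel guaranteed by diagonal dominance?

2

row 1: |5| − (1+2) = 2
row 2: |7| − (4+1) = 2
row 3: |8| − (3+3) = 2
minimum over rows = 2 → strictly diagonally dominant (convergence guaranteed)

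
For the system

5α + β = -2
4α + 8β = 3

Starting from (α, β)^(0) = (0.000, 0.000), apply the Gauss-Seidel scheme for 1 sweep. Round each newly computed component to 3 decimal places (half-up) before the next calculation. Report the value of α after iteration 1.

Iteration 1:
  α = (-2 - (1)·0.000) / (5) = -0.400
  β = (3 - (4)·-0.400) / (8) = 0.575

-0.400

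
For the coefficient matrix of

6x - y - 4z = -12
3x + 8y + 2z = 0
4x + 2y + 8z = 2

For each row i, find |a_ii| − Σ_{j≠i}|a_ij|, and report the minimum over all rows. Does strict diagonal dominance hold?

1

row 1: |6| − (1+4) = 1
row 2: |8| − (3+2) = 3
row 3: |8| − (4+2) = 2
minimum over rows = 1 → strictly diagonally dominant (convergence guaranteed)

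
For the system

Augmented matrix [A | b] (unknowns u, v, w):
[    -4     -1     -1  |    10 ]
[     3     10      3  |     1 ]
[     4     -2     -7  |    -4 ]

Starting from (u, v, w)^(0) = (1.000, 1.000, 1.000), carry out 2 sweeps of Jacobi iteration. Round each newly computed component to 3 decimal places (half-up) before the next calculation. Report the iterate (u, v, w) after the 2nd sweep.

(-2.589, 0.743, -1.000)

Iteration 1:
  u = (10 - (-1)·1.000 - (-1)·1.000) / (-4) = -3.000
  v = (1 - (3)·1.000 - (3)·1.000) / (10) = -0.500
  w = (-4 - (4)·1.000 - (-2)·1.000) / (-7) = 0.857
Iteration 2:
  u = (10 - (-1)·-0.500 - (-1)·0.857) / (-4) = -2.589
  v = (1 - (3)·-3.000 - (3)·0.857) / (10) = 0.743
  w = (-4 - (4)·-3.000 - (-2)·-0.500) / (-7) = -1.000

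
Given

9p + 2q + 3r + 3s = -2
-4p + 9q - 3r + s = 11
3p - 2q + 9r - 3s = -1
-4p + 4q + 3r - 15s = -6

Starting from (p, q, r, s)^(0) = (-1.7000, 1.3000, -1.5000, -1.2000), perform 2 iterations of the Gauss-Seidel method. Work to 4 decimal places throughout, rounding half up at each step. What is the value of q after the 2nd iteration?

Iteration 1:
  p = (-2 - (2)·1.3000 - (3)·-1.5000 - (3)·-1.2000) / (9) = 0.3889
  q = (11 - (-4)·0.3889 - (-3)·-1.5000 - (1)·-1.2000) / (9) = 1.0284
  r = (-1 - (3)·0.3889 - (-2)·1.0284 - (-3)·-1.2000) / (9) = -0.4122
  s = (-6 - (-4)·0.3889 - (4)·1.0284 - (3)·-0.4122) / (-15) = 0.4881
Iteration 2:
  p = (-2 - (2)·1.0284 - (3)·-0.4122 - (3)·0.4881) / (9) = -0.4761
  q = (11 - (-4)·-0.4761 - (-3)·-0.4122 - (1)·0.4881) / (9) = 0.8190
  r = (-1 - (3)·-0.4761 - (-2)·0.8190 - (-3)·0.4881) / (9) = 0.3923
  s = (-6 - (-4)·-0.4761 - (4)·0.8190 - (3)·0.3923) / (-15) = 0.8238

0.8190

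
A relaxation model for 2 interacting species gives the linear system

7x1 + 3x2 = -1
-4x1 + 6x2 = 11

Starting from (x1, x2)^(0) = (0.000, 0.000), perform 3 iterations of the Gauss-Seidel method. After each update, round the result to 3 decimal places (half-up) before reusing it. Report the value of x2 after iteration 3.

Iteration 1:
  x1 = (-1 - (3)·0.000) / (7) = -0.143
  x2 = (11 - (-4)·-0.143) / (6) = 1.738
Iteration 2:
  x1 = (-1 - (3)·1.738) / (7) = -0.888
  x2 = (11 - (-4)·-0.888) / (6) = 1.241
Iteration 3:
  x1 = (-1 - (3)·1.241) / (7) = -0.675
  x2 = (11 - (-4)·-0.675) / (6) = 1.383

1.383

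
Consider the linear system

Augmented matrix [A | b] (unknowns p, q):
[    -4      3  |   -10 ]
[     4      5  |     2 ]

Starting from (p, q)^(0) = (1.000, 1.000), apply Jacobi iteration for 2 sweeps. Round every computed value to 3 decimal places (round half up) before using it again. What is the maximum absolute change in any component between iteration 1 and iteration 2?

1.800

Iteration 1:
  p = (-10 - (3)·1.000) / (-4) = 3.250
  q = (2 - (4)·1.000) / (5) = -0.400
Iteration 2:
  p = (-10 - (3)·-0.400) / (-4) = 2.200
  q = (2 - (4)·3.250) / (5) = -2.200
Change: (-1.050, -1.800) → max |·| = 1.800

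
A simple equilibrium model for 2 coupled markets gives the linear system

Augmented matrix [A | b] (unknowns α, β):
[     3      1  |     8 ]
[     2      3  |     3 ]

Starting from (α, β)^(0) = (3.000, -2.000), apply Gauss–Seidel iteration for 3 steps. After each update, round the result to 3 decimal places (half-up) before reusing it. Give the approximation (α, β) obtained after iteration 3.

Iteration 1:
  α = (8 - (1)·-2.000) / (3) = 3.333
  β = (3 - (2)·3.333) / (3) = -1.222
Iteration 2:
  α = (8 - (1)·-1.222) / (3) = 3.074
  β = (3 - (2)·3.074) / (3) = -1.049
Iteration 3:
  α = (8 - (1)·-1.049) / (3) = 3.016
  β = (3 - (2)·3.016) / (3) = -1.011

(3.016, -1.011)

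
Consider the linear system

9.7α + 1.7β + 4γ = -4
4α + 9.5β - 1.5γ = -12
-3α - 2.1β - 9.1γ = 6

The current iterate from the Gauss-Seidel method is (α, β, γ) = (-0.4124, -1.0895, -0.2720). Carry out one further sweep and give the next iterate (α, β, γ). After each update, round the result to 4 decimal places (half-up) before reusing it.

(-0.1093, -1.2601, -0.3325)

One sweep:
  α = (-4 - (1.7)·-1.0895 - (4)·-0.2720) / (9.7) = -0.1093
  β = (-12 - (4)·-0.1093 - (-1.5)·-0.2720) / (9.5) = -1.2601
  γ = (6 - (-3)·-0.1093 - (-2.1)·-1.2601) / (-9.1) = -0.3325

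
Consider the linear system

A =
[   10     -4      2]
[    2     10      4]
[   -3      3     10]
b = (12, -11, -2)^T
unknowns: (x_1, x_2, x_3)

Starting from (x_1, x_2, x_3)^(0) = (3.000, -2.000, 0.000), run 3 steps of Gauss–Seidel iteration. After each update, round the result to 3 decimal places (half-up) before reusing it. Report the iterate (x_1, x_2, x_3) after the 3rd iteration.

(0.581, -1.378, 0.388)

Iteration 1:
  x_1 = (12 - (-4)·-2.000 - (2)·0.000) / (10) = 0.400
  x_2 = (-11 - (2)·0.400 - (4)·0.000) / (10) = -1.180
  x_3 = (-2 - (-3)·0.400 - (3)·-1.180) / (10) = 0.274
Iteration 2:
  x_1 = (12 - (-4)·-1.180 - (2)·0.274) / (10) = 0.673
  x_2 = (-11 - (2)·0.673 - (4)·0.274) / (10) = -1.344
  x_3 = (-2 - (-3)·0.673 - (3)·-1.344) / (10) = 0.405
Iteration 3:
  x_1 = (12 - (-4)·-1.344 - (2)·0.405) / (10) = 0.581
  x_2 = (-11 - (2)·0.581 - (4)·0.405) / (10) = -1.378
  x_3 = (-2 - (-3)·0.581 - (3)·-1.378) / (10) = 0.388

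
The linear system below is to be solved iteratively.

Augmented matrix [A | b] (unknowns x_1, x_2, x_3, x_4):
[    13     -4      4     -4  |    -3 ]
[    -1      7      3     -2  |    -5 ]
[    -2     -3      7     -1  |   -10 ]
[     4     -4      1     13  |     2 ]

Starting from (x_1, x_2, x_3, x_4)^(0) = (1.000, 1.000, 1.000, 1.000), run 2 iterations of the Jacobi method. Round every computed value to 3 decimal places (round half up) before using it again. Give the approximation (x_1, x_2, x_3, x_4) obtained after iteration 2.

Iteration 1:
  x_1 = (-3 - (-4)·1.000 - (4)·1.000 - (-4)·1.000) / (13) = 0.077
  x_2 = (-5 - (-1)·1.000 - (3)·1.000 - (-2)·1.000) / (7) = -0.714
  x_3 = (-10 - (-2)·1.000 - (-3)·1.000 - (-1)·1.000) / (7) = -0.571
  x_4 = (2 - (4)·1.000 - (-4)·1.000 - (1)·1.000) / (13) = 0.077
Iteration 2:
  x_1 = (-3 - (-4)·-0.714 - (4)·-0.571 - (-4)·0.077) / (13) = -0.251
  x_2 = (-5 - (-1)·0.077 - (3)·-0.571 - (-2)·0.077) / (7) = -0.437
  x_3 = (-10 - (-2)·0.077 - (-3)·-0.714 - (-1)·0.077) / (7) = -1.702
  x_4 = (2 - (4)·0.077 - (-4)·-0.714 - (1)·-0.571) / (13) = -0.046

(-0.251, -0.437, -1.702, -0.046)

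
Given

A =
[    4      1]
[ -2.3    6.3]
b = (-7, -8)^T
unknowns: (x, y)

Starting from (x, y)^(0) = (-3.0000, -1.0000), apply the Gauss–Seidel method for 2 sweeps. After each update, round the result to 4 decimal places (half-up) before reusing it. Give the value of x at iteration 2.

-1.2956

Iteration 1:
  x = (-7 - (1)·-1.0000) / (4) = -1.5000
  y = (-8 - (-2.3)·-1.5000) / (6.3) = -1.8175
Iteration 2:
  x = (-7 - (1)·-1.8175) / (4) = -1.2956
  y = (-8 - (-2.3)·-1.2956) / (6.3) = -1.7428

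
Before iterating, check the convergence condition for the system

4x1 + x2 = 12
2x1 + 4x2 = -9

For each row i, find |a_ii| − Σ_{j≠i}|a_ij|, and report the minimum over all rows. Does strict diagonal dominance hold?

row 1: |4| − (1) = 3
row 2: |4| − (2) = 2
minimum over rows = 2 → strictly diagonally dominant (convergence guaranteed)

2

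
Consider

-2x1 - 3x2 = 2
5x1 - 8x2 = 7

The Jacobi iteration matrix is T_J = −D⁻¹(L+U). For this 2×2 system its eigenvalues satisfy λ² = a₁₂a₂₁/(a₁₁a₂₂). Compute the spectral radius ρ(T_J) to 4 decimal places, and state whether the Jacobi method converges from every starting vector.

a₁₂a₂₁/(a₁₁a₂₂) = (-3)·(5) / ((-2)·(-8)) = -0.937500
ρ = √|-0.937500| = √0.937500 = 0.9682
ρ < 1, so Jacobi converges

0.9682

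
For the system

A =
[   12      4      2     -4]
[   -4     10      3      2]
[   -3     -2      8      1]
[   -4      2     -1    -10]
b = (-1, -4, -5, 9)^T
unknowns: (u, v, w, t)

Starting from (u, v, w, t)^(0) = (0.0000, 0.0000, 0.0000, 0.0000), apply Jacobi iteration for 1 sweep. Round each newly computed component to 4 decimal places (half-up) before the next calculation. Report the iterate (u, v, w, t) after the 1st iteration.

Iteration 1:
  u = (-1 - (4)·0.0000 - (2)·0.0000 - (-4)·0.0000) / (12) = -0.0833
  v = (-4 - (-4)·0.0000 - (3)·0.0000 - (2)·0.0000) / (10) = -0.4000
  w = (-5 - (-3)·0.0000 - (-2)·0.0000 - (1)·0.0000) / (8) = -0.6250
  t = (9 - (-4)·0.0000 - (2)·0.0000 - (-1)·0.0000) / (-10) = -0.9000

(-0.0833, -0.4000, -0.6250, -0.9000)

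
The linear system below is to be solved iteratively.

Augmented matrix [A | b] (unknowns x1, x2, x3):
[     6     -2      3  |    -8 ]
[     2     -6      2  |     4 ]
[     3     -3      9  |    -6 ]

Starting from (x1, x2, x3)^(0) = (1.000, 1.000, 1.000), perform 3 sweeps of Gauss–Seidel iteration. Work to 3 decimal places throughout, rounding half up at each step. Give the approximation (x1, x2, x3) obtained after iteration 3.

Iteration 1:
  x1 = (-8 - (-2)·1.000 - (3)·1.000) / (6) = -1.500
  x2 = (4 - (2)·-1.500 - (2)·1.000) / (-6) = -0.833
  x3 = (-6 - (3)·-1.500 - (-3)·-0.833) / (9) = -0.444
Iteration 2:
  x1 = (-8 - (-2)·-0.833 - (3)·-0.444) / (6) = -1.389
  x2 = (4 - (2)·-1.389 - (2)·-0.444) / (-6) = -1.278
  x3 = (-6 - (3)·-1.389 - (-3)·-1.278) / (9) = -0.630
Iteration 3:
  x1 = (-8 - (-2)·-1.278 - (3)·-0.630) / (6) = -1.444
  x2 = (4 - (2)·-1.444 - (2)·-0.630) / (-6) = -1.358
  x3 = (-6 - (3)·-1.444 - (-3)·-1.358) / (9) = -0.638

(-1.444, -1.358, -0.638)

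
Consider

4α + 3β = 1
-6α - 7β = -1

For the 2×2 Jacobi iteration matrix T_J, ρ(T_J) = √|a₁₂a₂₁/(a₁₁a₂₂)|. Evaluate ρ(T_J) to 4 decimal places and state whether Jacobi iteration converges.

a₁₂a₂₁/(a₁₁a₂₂) = (3)·(-6) / ((4)·(-7)) = 0.642857
ρ = √|0.642857| = √0.642857 = 0.8018
ρ < 1, so Jacobi converges

0.8018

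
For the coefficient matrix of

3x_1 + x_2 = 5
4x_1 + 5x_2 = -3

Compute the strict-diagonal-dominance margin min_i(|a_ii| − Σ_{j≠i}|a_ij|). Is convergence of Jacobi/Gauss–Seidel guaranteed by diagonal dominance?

1

row 1: |3| − (1) = 2
row 2: |5| − (4) = 1
minimum over rows = 1 → strictly diagonally dominant (convergence guaranteed)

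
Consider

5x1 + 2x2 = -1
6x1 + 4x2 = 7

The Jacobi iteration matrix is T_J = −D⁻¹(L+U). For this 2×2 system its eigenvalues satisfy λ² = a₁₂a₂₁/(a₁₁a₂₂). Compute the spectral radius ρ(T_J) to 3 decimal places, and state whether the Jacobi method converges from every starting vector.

0.775

a₁₂a₂₁/(a₁₁a₂₂) = (2)·(6) / ((5)·(4)) = 0.600000
ρ = √|0.600000| = √0.600000 = 0.775
ρ < 1, so Jacobi converges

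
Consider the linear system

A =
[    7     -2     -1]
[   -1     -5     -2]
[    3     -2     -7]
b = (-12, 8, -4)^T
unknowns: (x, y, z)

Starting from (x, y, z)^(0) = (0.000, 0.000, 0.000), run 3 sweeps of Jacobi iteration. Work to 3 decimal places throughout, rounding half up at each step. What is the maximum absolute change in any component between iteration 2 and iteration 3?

0.194

Iteration 1:
  x = (-12 - (-2)·0.000 - (-1)·0.000) / (7) = -1.714
  y = (8 - (-1)·0.000 - (-2)·0.000) / (-5) = -1.600
  z = (-4 - (3)·0.000 - (-2)·0.000) / (-7) = 0.571
Iteration 2:
  x = (-12 - (-2)·-1.600 - (-1)·0.571) / (7) = -2.090
  y = (8 - (-1)·-1.714 - (-2)·0.571) / (-5) = -1.486
  z = (-4 - (3)·-1.714 - (-2)·-1.600) / (-7) = 0.294
Iteration 3:
  x = (-12 - (-2)·-1.486 - (-1)·0.294) / (7) = -2.097
  y = (8 - (-1)·-2.090 - (-2)·0.294) / (-5) = -1.300
  z = (-4 - (3)·-2.090 - (-2)·-1.486) / (-7) = 0.100
Change: (-0.007, 0.186, -0.194) → max |·| = 0.194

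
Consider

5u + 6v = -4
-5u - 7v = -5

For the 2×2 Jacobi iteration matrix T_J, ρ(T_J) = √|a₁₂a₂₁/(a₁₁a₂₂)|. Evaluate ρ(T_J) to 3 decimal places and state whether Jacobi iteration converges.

0.926

a₁₂a₂₁/(a₁₁a₂₂) = (6)·(-5) / ((5)·(-7)) = 0.857143
ρ = √|0.857143| = √0.857143 = 0.926
ρ < 1, so Jacobi converges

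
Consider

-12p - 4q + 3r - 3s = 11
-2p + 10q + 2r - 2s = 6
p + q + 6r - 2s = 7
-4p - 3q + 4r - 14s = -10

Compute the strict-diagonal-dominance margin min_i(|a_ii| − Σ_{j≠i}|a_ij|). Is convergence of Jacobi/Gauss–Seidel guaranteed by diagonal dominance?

row 1: |-12| − (4+3+3) = 2
row 2: |10| − (2+2+2) = 4
row 3: |6| − (1+1+2) = 2
row 4: |-14| − (4+3+4) = 3
minimum over rows = 2 → strictly diagonally dominant (convergence guaranteed)

2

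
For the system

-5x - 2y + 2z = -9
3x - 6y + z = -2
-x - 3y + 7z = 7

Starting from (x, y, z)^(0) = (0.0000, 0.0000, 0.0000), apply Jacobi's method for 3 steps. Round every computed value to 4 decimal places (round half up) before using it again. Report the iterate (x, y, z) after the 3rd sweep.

(1.8000, 1.6000, 1.8952)

Iteration 1:
  x = (-9 - (-2)·0.0000 - (2)·0.0000) / (-5) = 1.8000
  y = (-2 - (3)·0.0000 - (1)·0.0000) / (-6) = 0.3333
  z = (7 - (-1)·0.0000 - (-3)·0.0000) / (7) = 1.0000
Iteration 2:
  x = (-9 - (-2)·0.3333 - (2)·1.0000) / (-5) = 2.0667
  y = (-2 - (3)·1.8000 - (1)·1.0000) / (-6) = 1.4000
  z = (7 - (-1)·1.8000 - (-3)·0.3333) / (7) = 1.4000
Iteration 3:
  x = (-9 - (-2)·1.4000 - (2)·1.4000) / (-5) = 1.8000
  y = (-2 - (3)·2.0667 - (1)·1.4000) / (-6) = 1.6000
  z = (7 - (-1)·2.0667 - (-3)·1.4000) / (7) = 1.8952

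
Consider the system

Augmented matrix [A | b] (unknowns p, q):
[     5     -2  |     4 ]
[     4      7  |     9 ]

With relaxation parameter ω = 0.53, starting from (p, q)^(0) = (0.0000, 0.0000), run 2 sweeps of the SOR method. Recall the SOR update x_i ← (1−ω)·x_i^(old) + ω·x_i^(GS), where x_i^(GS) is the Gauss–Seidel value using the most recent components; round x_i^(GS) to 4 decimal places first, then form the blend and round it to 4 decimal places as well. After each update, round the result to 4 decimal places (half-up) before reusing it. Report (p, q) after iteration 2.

Iteration 1:
  p: GS value = (4 - (-2)·0.0000) / (5) = 0.8000;  p ← (1−ω)·0.0000 + ω·0.8000 = 0.4240
  q: GS value = (9 - (4)·0.4240) / (7) = 1.0434;  q ← (1−ω)·0.0000 + ω·1.0434 = 0.5530
Iteration 2:
  p: GS value = (4 - (-2)·0.5530) / (5) = 1.0212;  p ← (1−ω)·0.4240 + ω·1.0212 = 0.7405
  q: GS value = (9 - (4)·0.7405) / (7) = 0.8626;  q ← (1−ω)·0.5530 + ω·0.8626 = 0.7171

(0.7405, 0.7171)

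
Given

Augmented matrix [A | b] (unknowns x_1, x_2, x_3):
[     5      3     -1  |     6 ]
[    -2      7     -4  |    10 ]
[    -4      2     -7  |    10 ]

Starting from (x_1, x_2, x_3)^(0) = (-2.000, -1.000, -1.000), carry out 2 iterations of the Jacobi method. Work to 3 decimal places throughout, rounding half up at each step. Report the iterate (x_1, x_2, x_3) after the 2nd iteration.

Iteration 1:
  x_1 = (6 - (3)·-1.000 - (-1)·-1.000) / (5) = 1.600
  x_2 = (10 - (-2)·-2.000 - (-4)·-1.000) / (7) = 0.286
  x_3 = (10 - (-4)·-2.000 - (2)·-1.000) / (-7) = -0.571
Iteration 2:
  x_1 = (6 - (3)·0.286 - (-1)·-0.571) / (5) = 0.914
  x_2 = (10 - (-2)·1.600 - (-4)·-0.571) / (7) = 1.559
  x_3 = (10 - (-4)·1.600 - (2)·0.286) / (-7) = -2.261

(0.914, 1.559, -2.261)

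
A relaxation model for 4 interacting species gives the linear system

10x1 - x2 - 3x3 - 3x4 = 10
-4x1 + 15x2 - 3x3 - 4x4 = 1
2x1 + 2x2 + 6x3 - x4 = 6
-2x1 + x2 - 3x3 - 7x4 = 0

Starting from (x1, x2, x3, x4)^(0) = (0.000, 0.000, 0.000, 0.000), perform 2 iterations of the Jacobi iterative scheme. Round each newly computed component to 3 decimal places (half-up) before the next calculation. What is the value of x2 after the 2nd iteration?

0.533

Iteration 1:
  x1 = (10 - (-1)·0.000 - (-3)·0.000 - (-3)·0.000) / (10) = 1.000
  x2 = (1 - (-4)·0.000 - (-3)·0.000 - (-4)·0.000) / (15) = 0.067
  x3 = (6 - (2)·0.000 - (2)·0.000 - (-1)·0.000) / (6) = 1.000
  x4 = (0 - (-2)·0.000 - (1)·0.000 - (-3)·0.000) / (-7) = 0.000
Iteration 2:
  x1 = (10 - (-1)·0.067 - (-3)·1.000 - (-3)·0.000) / (10) = 1.307
  x2 = (1 - (-4)·1.000 - (-3)·1.000 - (-4)·0.000) / (15) = 0.533
  x3 = (6 - (2)·1.000 - (2)·0.067 - (-1)·0.000) / (6) = 0.644
  x4 = (0 - (-2)·1.000 - (1)·0.067 - (-3)·1.000) / (-7) = -0.705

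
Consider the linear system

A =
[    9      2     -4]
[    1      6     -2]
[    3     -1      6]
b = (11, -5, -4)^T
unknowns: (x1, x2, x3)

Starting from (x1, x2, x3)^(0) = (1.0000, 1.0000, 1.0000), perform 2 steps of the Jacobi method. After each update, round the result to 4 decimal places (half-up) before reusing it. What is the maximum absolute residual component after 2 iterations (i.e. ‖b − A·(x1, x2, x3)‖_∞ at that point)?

0.8149

Iteration 1:
  x1 = (11 - (2)·1.0000 - (-4)·1.0000) / (9) = 1.4444
  x2 = (-5 - (1)·1.0000 - (-2)·1.0000) / (6) = -0.6667
  x3 = (-4 - (3)·1.0000 - (-1)·1.0000) / (6) = -1.0000
Iteration 2:
  x1 = (11 - (2)·-0.6667 - (-4)·-1.0000) / (9) = 0.9259
  x2 = (-5 - (1)·1.4444 - (-2)·-1.0000) / (6) = -1.4074
  x3 = (-4 - (3)·1.4444 - (-1)·-0.6667) / (6) = -1.5000
Residual b − A·x = (-0.5183, -0.4815, 0.8149); ∞-norm = 0.8149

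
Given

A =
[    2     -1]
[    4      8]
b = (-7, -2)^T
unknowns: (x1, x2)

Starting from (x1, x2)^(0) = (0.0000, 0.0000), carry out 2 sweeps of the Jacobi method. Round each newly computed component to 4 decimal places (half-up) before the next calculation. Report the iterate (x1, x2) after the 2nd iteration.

Iteration 1:
  x1 = (-7 - (-1)·0.0000) / (2) = -3.5000
  x2 = (-2 - (4)·0.0000) / (8) = -0.2500
Iteration 2:
  x1 = (-7 - (-1)·-0.2500) / (2) = -3.6250
  x2 = (-2 - (4)·-3.5000) / (8) = 1.5000

(-3.6250, 1.5000)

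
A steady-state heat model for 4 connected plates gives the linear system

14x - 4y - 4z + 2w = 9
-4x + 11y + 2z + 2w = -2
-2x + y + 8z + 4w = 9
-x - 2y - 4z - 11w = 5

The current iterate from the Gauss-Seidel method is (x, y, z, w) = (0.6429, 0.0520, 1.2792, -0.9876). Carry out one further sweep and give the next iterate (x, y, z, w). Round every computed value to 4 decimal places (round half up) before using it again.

(1.1643, 0.1885, 1.8863, -1.2806)

One sweep:
  x = (9 - (-4)·0.0520 - (-4)·1.2792 - (2)·-0.9876) / (14) = 1.1643
  y = (-2 - (-4)·1.1643 - (2)·1.2792 - (2)·-0.9876) / (11) = 0.1885
  z = (9 - (-2)·1.1643 - (1)·0.1885 - (4)·-0.9876) / (8) = 1.8863
  w = (5 - (-1)·1.1643 - (-2)·0.1885 - (-4)·1.8863) / (-11) = -1.2806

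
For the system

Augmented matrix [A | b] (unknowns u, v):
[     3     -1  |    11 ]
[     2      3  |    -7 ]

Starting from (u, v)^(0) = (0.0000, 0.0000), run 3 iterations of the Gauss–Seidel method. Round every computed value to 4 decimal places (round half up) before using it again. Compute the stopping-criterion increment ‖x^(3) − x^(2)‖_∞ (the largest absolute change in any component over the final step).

0.3539

Iteration 1:
  u = (11 - (-1)·0.0000) / (3) = 3.6667
  v = (-7 - (2)·3.6667) / (3) = -4.7778
Iteration 2:
  u = (11 - (-1)·-4.7778) / (3) = 2.0741
  v = (-7 - (2)·2.0741) / (3) = -3.7161
Iteration 3:
  u = (11 - (-1)·-3.7161) / (3) = 2.4280
  v = (-7 - (2)·2.4280) / (3) = -3.9520
Change: (0.3539, -0.2359) → max |·| = 0.3539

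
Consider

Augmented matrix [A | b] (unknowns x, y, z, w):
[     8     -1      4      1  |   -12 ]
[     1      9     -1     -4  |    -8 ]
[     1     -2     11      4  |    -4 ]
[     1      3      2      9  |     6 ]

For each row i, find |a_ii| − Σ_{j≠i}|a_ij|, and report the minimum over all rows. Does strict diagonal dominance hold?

row 1: |8| − (1+4+1) = 2
row 2: |9| − (1+1+4) = 3
row 3: |11| − (1+2+4) = 4
row 4: |9| − (1+3+2) = 3
minimum over rows = 2 → strictly diagonally dominant (convergence guaranteed)

2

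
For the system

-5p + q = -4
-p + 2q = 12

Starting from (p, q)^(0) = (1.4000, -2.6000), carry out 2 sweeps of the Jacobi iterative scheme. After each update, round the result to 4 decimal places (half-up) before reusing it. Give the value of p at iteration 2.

Iteration 1:
  p = (-4 - (1)·-2.6000) / (-5) = 0.2800
  q = (12 - (-1)·1.4000) / (2) = 6.7000
Iteration 2:
  p = (-4 - (1)·6.7000) / (-5) = 2.1400
  q = (12 - (-1)·0.2800) / (2) = 6.1400

2.1400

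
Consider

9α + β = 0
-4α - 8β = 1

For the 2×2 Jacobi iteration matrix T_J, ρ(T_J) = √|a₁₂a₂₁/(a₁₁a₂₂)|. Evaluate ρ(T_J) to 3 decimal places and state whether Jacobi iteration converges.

0.236

a₁₂a₂₁/(a₁₁a₂₂) = (1)·(-4) / ((9)·(-8)) = 0.055556
ρ = √|0.055556| = √0.055556 = 0.236
ρ < 1, so Jacobi converges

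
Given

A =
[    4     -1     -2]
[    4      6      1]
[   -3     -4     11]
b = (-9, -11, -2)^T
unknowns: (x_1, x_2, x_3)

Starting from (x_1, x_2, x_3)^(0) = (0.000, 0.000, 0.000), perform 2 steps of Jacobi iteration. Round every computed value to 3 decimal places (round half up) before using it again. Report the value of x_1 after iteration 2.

Iteration 1:
  x_1 = (-9 - (-1)·0.000 - (-2)·0.000) / (4) = -2.250
  x_2 = (-11 - (4)·0.000 - (1)·0.000) / (6) = -1.833
  x_3 = (-2 - (-3)·0.000 - (-4)·0.000) / (11) = -0.182
Iteration 2:
  x_1 = (-9 - (-1)·-1.833 - (-2)·-0.182) / (4) = -2.799
  x_2 = (-11 - (4)·-2.250 - (1)·-0.182) / (6) = -0.303
  x_3 = (-2 - (-3)·-2.250 - (-4)·-1.833) / (11) = -1.462

-2.799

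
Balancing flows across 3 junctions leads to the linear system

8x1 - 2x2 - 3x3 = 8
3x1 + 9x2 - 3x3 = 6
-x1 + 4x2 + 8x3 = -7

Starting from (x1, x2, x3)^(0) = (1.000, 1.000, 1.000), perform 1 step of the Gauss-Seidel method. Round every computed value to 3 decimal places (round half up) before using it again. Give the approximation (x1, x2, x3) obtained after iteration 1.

Iteration 1:
  x1 = (8 - (-2)·1.000 - (-3)·1.000) / (8) = 1.625
  x2 = (6 - (3)·1.625 - (-3)·1.000) / (9) = 0.458
  x3 = (-7 - (-1)·1.625 - (4)·0.458) / (8) = -0.901

(1.625, 0.458, -0.901)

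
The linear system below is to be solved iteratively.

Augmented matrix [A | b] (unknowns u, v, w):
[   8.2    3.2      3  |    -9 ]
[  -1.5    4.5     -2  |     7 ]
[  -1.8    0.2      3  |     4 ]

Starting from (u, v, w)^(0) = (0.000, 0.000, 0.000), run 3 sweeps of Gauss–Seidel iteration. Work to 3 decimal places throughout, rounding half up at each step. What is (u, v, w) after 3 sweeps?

(-1.644, 1.089, 0.274)

Iteration 1:
  u = (-9 - (3.2)·0.000 - (3)·0.000) / (8.2) = -1.098
  v = (7 - (-1.5)·-1.098 - (-2)·0.000) / (4.5) = 1.190
  w = (4 - (-1.8)·-1.098 - (0.2)·1.190) / (3) = 0.595
Iteration 2:
  u = (-9 - (3.2)·1.190 - (3)·0.595) / (8.2) = -1.780
  v = (7 - (-1.5)·-1.780 - (-2)·0.595) / (4.5) = 1.227
  w = (4 - (-1.8)·-1.780 - (0.2)·1.227) / (3) = 0.184
Iteration 3:
  u = (-9 - (3.2)·1.227 - (3)·0.184) / (8.2) = -1.644
  v = (7 - (-1.5)·-1.644 - (-2)·0.184) / (4.5) = 1.089
  w = (4 - (-1.8)·-1.644 - (0.2)·1.089) / (3) = 0.274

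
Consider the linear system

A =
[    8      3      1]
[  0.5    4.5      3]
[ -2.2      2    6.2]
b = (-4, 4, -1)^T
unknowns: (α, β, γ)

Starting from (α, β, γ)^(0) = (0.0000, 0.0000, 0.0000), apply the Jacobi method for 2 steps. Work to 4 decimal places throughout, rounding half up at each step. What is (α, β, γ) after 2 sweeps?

Iteration 1:
  α = (-4 - (3)·0.0000 - (1)·0.0000) / (8) = -0.5000
  β = (4 - (0.5)·0.0000 - (3)·0.0000) / (4.5) = 0.8889
  γ = (-1 - (-2.2)·0.0000 - (2)·0.0000) / (6.2) = -0.1613
Iteration 2:
  α = (-4 - (3)·0.8889 - (1)·-0.1613) / (8) = -0.8132
  β = (4 - (0.5)·-0.5000 - (3)·-0.1613) / (4.5) = 1.0520
  γ = (-1 - (-2.2)·-0.5000 - (2)·0.8889) / (6.2) = -0.6255

(-0.8132, 1.0520, -0.6255)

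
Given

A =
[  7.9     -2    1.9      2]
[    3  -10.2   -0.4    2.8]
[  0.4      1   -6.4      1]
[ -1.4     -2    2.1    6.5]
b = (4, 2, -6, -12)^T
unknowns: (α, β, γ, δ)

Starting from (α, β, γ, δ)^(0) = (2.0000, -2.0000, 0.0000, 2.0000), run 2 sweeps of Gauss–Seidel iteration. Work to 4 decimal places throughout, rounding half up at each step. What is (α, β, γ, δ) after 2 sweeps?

(0.8386, -0.6288, 0.5329, -2.0312)

Iteration 1:
  α = (4 - (-2)·-2.0000 - (1.9)·0.0000 - (2)·2.0000) / (7.9) = -0.5063
  β = (2 - (3)·-0.5063 - (-0.4)·0.0000 - (2.8)·2.0000) / (-10.2) = 0.2040
  γ = (-6 - (0.4)·-0.5063 - (1)·0.2040 - (1)·2.0000) / (-6.4) = 1.2502
  δ = (-12 - (-1.4)·-0.5063 - (-2)·0.2040 - (2.1)·1.2502) / (6.5) = -2.2963
Iteration 2:
  α = (4 - (-2)·0.2040 - (1.9)·1.2502 - (2)·-2.2963) / (7.9) = 0.8386
  β = (2 - (3)·0.8386 - (-0.4)·1.2502 - (2.8)·-2.2963) / (-10.2) = -0.6288
  γ = (-6 - (0.4)·0.8386 - (1)·-0.6288 - (1)·-2.2963) / (-6.4) = 0.5329
  δ = (-12 - (-1.4)·0.8386 - (-2)·-0.6288 - (2.1)·0.5329) / (6.5) = -2.0312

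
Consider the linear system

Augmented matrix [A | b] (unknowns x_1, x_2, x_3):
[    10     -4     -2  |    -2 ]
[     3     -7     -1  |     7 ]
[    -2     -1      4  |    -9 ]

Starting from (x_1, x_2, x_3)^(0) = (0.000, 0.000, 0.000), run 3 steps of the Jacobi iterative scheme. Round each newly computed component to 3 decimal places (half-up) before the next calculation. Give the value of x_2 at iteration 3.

-1.079

Iteration 1:
  x_1 = (-2 - (-4)·0.000 - (-2)·0.000) / (10) = -0.200
  x_2 = (7 - (3)·0.000 - (-1)·0.000) / (-7) = -1.000
  x_3 = (-9 - (-2)·0.000 - (-1)·0.000) / (4) = -2.250
Iteration 2:
  x_1 = (-2 - (-4)·-1.000 - (-2)·-2.250) / (10) = -1.050
  x_2 = (7 - (3)·-0.200 - (-1)·-2.250) / (-7) = -0.764
  x_3 = (-9 - (-2)·-0.200 - (-1)·-1.000) / (4) = -2.600
Iteration 3:
  x_1 = (-2 - (-4)·-0.764 - (-2)·-2.600) / (10) = -1.026
  x_2 = (7 - (3)·-1.050 - (-1)·-2.600) / (-7) = -1.079
  x_3 = (-9 - (-2)·-1.050 - (-1)·-0.764) / (4) = -2.966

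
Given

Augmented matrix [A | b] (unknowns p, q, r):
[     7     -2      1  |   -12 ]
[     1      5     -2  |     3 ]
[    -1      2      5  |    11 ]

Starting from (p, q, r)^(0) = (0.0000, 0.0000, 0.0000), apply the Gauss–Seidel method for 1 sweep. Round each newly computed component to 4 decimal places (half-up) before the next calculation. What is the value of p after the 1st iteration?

-1.7143

Iteration 1:
  p = (-12 - (-2)·0.0000 - (1)·0.0000) / (7) = -1.7143
  q = (3 - (1)·-1.7143 - (-2)·0.0000) / (5) = 0.9429
  r = (11 - (-1)·-1.7143 - (2)·0.9429) / (5) = 1.4800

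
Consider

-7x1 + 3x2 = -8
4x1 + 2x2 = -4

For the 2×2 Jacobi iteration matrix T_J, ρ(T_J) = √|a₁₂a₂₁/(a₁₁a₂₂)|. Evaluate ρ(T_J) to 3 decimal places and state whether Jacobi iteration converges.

a₁₂a₂₁/(a₁₁a₂₂) = (3)·(4) / ((-7)·(2)) = -0.857143
ρ = √|-0.857143| = √0.857143 = 0.926
ρ < 1, so Jacobi converges

0.926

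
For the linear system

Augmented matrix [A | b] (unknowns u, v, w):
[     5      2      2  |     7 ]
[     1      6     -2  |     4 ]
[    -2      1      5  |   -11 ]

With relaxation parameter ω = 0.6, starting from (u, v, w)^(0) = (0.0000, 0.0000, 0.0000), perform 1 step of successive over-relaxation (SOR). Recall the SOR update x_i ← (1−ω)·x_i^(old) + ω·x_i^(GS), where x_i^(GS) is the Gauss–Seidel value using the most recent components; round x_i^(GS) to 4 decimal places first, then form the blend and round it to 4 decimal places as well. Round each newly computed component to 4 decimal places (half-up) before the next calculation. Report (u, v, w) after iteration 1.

(0.8400, 0.3160, -1.1563)

Iteration 1:
  u: GS value = (7 - (2)·0.0000 - (2)·0.0000) / (5) = 1.4000;  u ← (1−ω)·0.0000 + ω·1.4000 = 0.8400
  v: GS value = (4 - (1)·0.8400 - (-2)·0.0000) / (6) = 0.5267;  v ← (1−ω)·0.0000 + ω·0.5267 = 0.3160
  w: GS value = (-11 - (-2)·0.8400 - (1)·0.3160) / (5) = -1.9272;  w ← (1−ω)·0.0000 + ω·-1.9272 = -1.1563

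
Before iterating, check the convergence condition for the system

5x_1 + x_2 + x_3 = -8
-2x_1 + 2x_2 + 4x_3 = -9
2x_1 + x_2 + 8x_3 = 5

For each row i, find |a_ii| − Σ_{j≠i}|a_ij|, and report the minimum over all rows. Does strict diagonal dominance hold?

row 1: |5| − (1+1) = 3
row 2: |2| − (2+4) = -4
row 3: |8| − (2+1) = 5
minimum over rows = -4 → not strictly diagonally dominant

-4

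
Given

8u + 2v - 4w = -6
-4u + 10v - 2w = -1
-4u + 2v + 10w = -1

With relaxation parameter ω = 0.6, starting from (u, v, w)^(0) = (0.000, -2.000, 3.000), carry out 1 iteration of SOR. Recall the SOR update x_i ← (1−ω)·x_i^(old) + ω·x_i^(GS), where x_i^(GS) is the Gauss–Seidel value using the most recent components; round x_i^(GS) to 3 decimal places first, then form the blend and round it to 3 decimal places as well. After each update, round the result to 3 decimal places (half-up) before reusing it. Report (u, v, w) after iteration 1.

Iteration 1:
  u: GS value = (-6 - (2)·-2.000 - (-4)·3.000) / (8) = 1.250;  u ← (1−ω)·0.000 + ω·1.250 = 0.750
  v: GS value = (-1 - (-4)·0.750 - (-2)·3.000) / (10) = 0.800;  v ← (1−ω)·-2.000 + ω·0.800 = -0.320
  w: GS value = (-1 - (-4)·0.750 - (2)·-0.320) / (10) = 0.264;  w ← (1−ω)·3.000 + ω·0.264 = 1.358

(0.750, -0.320, 1.358)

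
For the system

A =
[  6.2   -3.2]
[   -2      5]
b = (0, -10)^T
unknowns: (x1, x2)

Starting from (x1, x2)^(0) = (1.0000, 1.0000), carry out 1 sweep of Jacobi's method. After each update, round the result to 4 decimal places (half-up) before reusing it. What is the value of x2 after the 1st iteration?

-1.6000

Iteration 1:
  x1 = (0 - (-3.2)·1.0000) / (6.2) = 0.5161
  x2 = (-10 - (-2)·1.0000) / (5) = -1.6000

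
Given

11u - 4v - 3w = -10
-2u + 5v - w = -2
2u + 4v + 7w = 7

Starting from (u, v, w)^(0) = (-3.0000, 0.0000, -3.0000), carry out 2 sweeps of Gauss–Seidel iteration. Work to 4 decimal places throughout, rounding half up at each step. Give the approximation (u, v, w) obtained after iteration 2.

Iteration 1:
  u = (-10 - (-4)·0.0000 - (-3)·-3.0000) / (11) = -1.7273
  v = (-2 - (-2)·-1.7273 - (-1)·-3.0000) / (5) = -1.6909
  w = (7 - (2)·-1.7273 - (4)·-1.6909) / (7) = 2.4597
Iteration 2:
  u = (-10 - (-4)·-1.6909 - (-3)·2.4597) / (11) = -0.8531
  v = (-2 - (-2)·-0.8531 - (-1)·2.4597) / (5) = -0.2493
  w = (7 - (2)·-0.8531 - (4)·-0.2493) / (7) = 1.3862

(-0.8531, -0.2493, 1.3862)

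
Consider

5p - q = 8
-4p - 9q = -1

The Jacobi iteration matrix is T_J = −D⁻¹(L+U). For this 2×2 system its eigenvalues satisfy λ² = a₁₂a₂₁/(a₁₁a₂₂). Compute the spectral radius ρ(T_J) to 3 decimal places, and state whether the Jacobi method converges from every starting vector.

0.298

a₁₂a₂₁/(a₁₁a₂₂) = (-1)·(-4) / ((5)·(-9)) = -0.088889
ρ = √|-0.088889| = √0.088889 = 0.298
ρ < 1, so Jacobi converges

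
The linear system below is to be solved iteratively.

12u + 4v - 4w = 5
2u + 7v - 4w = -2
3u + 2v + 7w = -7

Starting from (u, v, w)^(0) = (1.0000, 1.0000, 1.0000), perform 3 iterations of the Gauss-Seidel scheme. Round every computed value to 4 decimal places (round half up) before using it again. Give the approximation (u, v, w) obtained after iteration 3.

(0.5070, -0.8315, -0.9797)

Iteration 1:
  u = (5 - (4)·1.0000 - (-4)·1.0000) / (12) = 0.4167
  v = (-2 - (2)·0.4167 - (-4)·1.0000) / (7) = 0.1667
  w = (-7 - (3)·0.4167 - (2)·0.1667) / (7) = -1.2262
Iteration 2:
  u = (5 - (4)·0.1667 - (-4)·-1.2262) / (12) = -0.0476
  v = (-2 - (2)·-0.0476 - (-4)·-1.2262) / (7) = -0.9728
  w = (-7 - (3)·-0.0476 - (2)·-0.9728) / (7) = -0.7017
Iteration 3:
  u = (5 - (4)·-0.9728 - (-4)·-0.7017) / (12) = 0.5070
  v = (-2 - (2)·0.5070 - (-4)·-0.7017) / (7) = -0.8315
  w = (-7 - (3)·0.5070 - (2)·-0.8315) / (7) = -0.9797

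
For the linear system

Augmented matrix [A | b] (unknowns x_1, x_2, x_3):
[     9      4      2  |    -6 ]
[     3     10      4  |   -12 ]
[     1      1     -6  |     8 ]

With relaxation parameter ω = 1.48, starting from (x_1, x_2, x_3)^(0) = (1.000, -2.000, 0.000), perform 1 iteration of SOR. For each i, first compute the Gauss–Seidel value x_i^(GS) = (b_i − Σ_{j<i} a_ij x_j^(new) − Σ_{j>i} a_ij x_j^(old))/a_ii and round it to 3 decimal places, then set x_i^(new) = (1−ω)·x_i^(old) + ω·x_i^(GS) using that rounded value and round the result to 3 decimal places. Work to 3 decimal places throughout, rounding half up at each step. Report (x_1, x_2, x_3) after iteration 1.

Iteration 1:
  x_1: GS value = (-6 - (4)·-2.000 - (2)·0.000) / (9) = 0.222;  x_1 ← (1−ω)·1.000 + ω·0.222 = -0.151
  x_2: GS value = (-12 - (3)·-0.151 - (4)·0.000) / (10) = -1.155;  x_2 ← (1−ω)·-2.000 + ω·-1.155 = -0.749
  x_3: GS value = (8 - (1)·-0.151 - (1)·-0.749) / (-6) = -1.483;  x_3 ← (1−ω)·0.000 + ω·-1.483 = -2.195

(-0.151, -0.749, -2.195)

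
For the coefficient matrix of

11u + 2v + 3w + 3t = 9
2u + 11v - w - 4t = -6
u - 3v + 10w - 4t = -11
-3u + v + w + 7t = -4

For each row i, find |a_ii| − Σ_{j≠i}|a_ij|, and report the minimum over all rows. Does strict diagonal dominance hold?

row 1: |11| − (2+3+3) = 3
row 2: |11| − (2+1+4) = 4
row 3: |10| − (1+3+4) = 2
row 4: |7| − (3+1+1) = 2
minimum over rows = 2 → strictly diagonally dominant (convergence guaranteed)

2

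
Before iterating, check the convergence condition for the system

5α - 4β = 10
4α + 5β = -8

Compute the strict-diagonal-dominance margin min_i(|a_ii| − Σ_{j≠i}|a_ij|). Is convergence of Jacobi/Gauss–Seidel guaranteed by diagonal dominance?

row 1: |5| − (4) = 1
row 2: |5| − (4) = 1
minimum over rows = 1 → strictly diagonally dominant (convergence guaranteed)

1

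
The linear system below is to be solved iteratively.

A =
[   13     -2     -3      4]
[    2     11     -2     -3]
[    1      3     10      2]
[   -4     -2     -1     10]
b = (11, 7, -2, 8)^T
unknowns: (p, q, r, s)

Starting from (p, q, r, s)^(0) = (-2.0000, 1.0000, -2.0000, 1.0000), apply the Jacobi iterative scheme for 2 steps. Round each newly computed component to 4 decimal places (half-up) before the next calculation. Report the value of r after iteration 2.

Iteration 1:
  p = (11 - (-2)·1.0000 - (-3)·-2.0000 - (4)·1.0000) / (13) = 0.2308
  q = (7 - (2)·-2.0000 - (-2)·-2.0000 - (-3)·1.0000) / (11) = 0.9091
  r = (-2 - (1)·-2.0000 - (3)·1.0000 - (2)·1.0000) / (10) = -0.5000
  s = (8 - (-4)·-2.0000 - (-2)·1.0000 - (-1)·-2.0000) / (10) = 0.0000
Iteration 2:
  p = (11 - (-2)·0.9091 - (-3)·-0.5000 - (4)·0.0000) / (13) = 0.8706
  q = (7 - (2)·0.2308 - (-2)·-0.5000 - (-3)·0.0000) / (11) = 0.5035
  r = (-2 - (1)·0.2308 - (3)·0.9091 - (2)·0.0000) / (10) = -0.4958
  s = (8 - (-4)·0.2308 - (-2)·0.9091 - (-1)·-0.5000) / (10) = 1.0241

-0.4958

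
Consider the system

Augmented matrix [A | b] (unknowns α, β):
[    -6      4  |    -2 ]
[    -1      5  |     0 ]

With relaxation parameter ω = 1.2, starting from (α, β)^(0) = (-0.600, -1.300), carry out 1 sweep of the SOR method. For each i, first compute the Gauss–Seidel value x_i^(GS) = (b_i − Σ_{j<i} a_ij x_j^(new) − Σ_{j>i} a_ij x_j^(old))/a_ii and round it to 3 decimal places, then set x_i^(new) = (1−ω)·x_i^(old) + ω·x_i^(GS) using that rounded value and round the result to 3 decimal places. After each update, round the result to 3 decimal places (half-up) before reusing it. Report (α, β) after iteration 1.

(-0.520, 0.135)

Iteration 1:
  α: GS value = (-2 - (4)·-1.300) / (-6) = -0.533;  α ← (1−ω)·-0.600 + ω·-0.533 = -0.520
  β: GS value = (0 - (-1)·-0.520) / (5) = -0.104;  β ← (1−ω)·-1.300 + ω·-0.104 = 0.135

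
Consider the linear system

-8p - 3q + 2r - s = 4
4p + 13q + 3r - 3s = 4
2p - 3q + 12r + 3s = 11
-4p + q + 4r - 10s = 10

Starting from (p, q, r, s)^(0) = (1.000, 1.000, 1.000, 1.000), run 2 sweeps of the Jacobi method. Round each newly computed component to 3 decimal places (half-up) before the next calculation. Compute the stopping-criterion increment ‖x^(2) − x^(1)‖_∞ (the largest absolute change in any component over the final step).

0.550

Iteration 1:
  p = (4 - (-3)·1.000 - (2)·1.000 - (-1)·1.000) / (-8) = -0.750
  q = (4 - (4)·1.000 - (3)·1.000 - (-3)·1.000) / (13) = 0.000
  r = (11 - (2)·1.000 - (-3)·1.000 - (3)·1.000) / (12) = 0.750
  s = (10 - (-4)·1.000 - (1)·1.000 - (4)·1.000) / (-10) = -0.900
Iteration 2:
  p = (4 - (-3)·0.000 - (2)·0.750 - (-1)·-0.900) / (-8) = -0.200
  q = (4 - (4)·-0.750 - (3)·0.750 - (-3)·-0.900) / (13) = 0.158
  r = (11 - (2)·-0.750 - (-3)·0.000 - (3)·-0.900) / (12) = 1.267
  s = (10 - (-4)·-0.750 - (1)·0.000 - (4)·0.750) / (-10) = -0.400
Change: (0.550, 0.158, 0.517, 0.500) → max |·| = 0.550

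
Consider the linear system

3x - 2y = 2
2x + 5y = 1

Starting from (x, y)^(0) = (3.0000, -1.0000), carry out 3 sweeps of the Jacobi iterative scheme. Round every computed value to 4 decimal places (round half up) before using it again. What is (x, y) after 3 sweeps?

Iteration 1:
  x = (2 - (-2)·-1.0000) / (3) = 0.0000
  y = (1 - (2)·3.0000) / (5) = -1.0000
Iteration 2:
  x = (2 - (-2)·-1.0000) / (3) = 0.0000
  y = (1 - (2)·0.0000) / (5) = 0.2000
Iteration 3:
  x = (2 - (-2)·0.2000) / (3) = 0.8000
  y = (1 - (2)·0.0000) / (5) = 0.2000

(0.8000, 0.2000)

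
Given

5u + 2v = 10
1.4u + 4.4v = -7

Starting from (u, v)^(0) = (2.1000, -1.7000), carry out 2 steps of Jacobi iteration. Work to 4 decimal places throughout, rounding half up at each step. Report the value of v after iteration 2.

-2.4436

Iteration 1:
  u = (10 - (2)·-1.7000) / (5) = 2.6800
  v = (-7 - (1.4)·2.1000) / (4.4) = -2.2591
Iteration 2:
  u = (10 - (2)·-2.2591) / (5) = 2.9036
  v = (-7 - (1.4)·2.6800) / (4.4) = -2.4436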